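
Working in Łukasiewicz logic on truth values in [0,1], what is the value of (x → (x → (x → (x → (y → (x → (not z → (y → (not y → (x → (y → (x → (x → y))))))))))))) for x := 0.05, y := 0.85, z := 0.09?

1.00

not z: Łukasiewicz ¬ gives 1 − 0.09 = 0.91
not y: Łukasiewicz ¬ gives 1 − 0.85 = 0.15
(x → y): min(1, 1 − 0.05 + 0.85) = 1
(x → (x → y)): min(1, 1 − 0.05 + 1) = 1
(y → (x → (x → y))): min(1, 1 − 0.85 + 1) = 1
(x → (y → (x → (x → y)))): min(1, 1 − 0.05 + 1) = 1
(not y → (x → (y → (x → (x → y))))): min(1, 1 − 0.15 + 1) = 1
(y → (not y → (x → (y → (x → (x → y)))))): min(1, 1 − 0.85 + 1) = 1
(not z → (y → (not y → (x → (y → (x → (x → y))))))): min(1, 1 − 0.91 + 1) = 1
(x → (not z → (y → (not y → (x → (y → (x → (x → y)))))))): min(1, 1 − 0.05 + 1) = 1
(y → (x → (not z → (y → (not y → (x → (y → (x → (x → y))))))))): min(1, 1 − 0.85 + 1) = 1
(x → (y → (x → (not z → (y → (not y → (x → (y → (x → (x → y)))))))))): min(1, 1 − 0.05 + 1) = 1
(x → (x → (y → (x → (not z → (y → (not y → (x → (y → (x → (x → y))))))))))): min(1, 1 − 0.05 + 1) = 1
(x → (x → (x → (y → (x → (not z → (y → (not y → (x → (y → (x → (x → y)))))))))))): min(1, 1 − 0.05 + 1) = 1
(x → (x → (x → (x → (y → (x → (not z → (y → (not y → (x → (y → (x → (x → y))))))))))))): min(1, 1 − 0.05 + 1) = 1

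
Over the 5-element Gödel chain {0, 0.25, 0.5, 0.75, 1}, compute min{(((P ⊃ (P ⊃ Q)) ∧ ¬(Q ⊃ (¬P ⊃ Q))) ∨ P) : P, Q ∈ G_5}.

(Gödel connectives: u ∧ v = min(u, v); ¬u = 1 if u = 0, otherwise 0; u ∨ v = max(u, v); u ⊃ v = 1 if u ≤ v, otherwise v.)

The minimum is attained at P = 0, Q = 0:
  (P ⊃ Q): 0 ≤ 0, so result = 1
  (P ⊃ (P ⊃ Q)): 0 ≤ 1, so result = 1
  ¬P: Gödel ¬ of 0 = 1 (operand is 0)
  (¬P ⊃ Q): 1 > 0, so result = 0
  (Q ⊃ (¬P ⊃ Q)): 0 ≤ 0, so result = 1
  ¬(Q ⊃ (¬P ⊃ Q)): Gödel ¬ of 1 = 0 (operand ≠ 0)
  ((P ⊃ (P ⊃ Q)) ∧ ¬(Q ⊃ (¬P ⊃ Q))) = min(1, 0) = 0
  (((P ⊃ (P ⊃ Q)) ∧ ¬(Q ⊃ (¬P ⊃ Q))) ∨ P) = max(0, 0) = 0
Checking all 25 assignments confirms none give a value below 0.00.

0.00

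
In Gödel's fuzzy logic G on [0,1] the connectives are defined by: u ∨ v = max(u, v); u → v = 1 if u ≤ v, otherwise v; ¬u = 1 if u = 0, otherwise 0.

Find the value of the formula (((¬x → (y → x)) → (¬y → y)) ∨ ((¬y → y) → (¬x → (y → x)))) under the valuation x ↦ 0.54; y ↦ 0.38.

¬x: Gödel ¬ of 0.54 = 0 (operand ≠ 0)
(y → x): 0.38 ≤ 0.54, so result = 1
(¬x → (y → x)): 0 ≤ 1, so result = 1
¬y: Gödel ¬ of 0.38 = 0 (operand ≠ 0)
(¬y → y): 0 ≤ 0.38, so result = 1
((¬x → (y → x)) → (¬y → y)): 1 ≤ 1, so result = 1
¬y: Gödel ¬ of 0.38 = 0 (operand ≠ 0)
(¬y → y): 0 ≤ 0.38, so result = 1
¬x: Gödel ¬ of 0.54 = 0 (operand ≠ 0)
(y → x): 0.38 ≤ 0.54, so result = 1
(¬x → (y → x)): 0 ≤ 1, so result = 1
((¬y → y) → (¬x → (y → x))): 1 ≤ 1, so result = 1
(((¬x → (y → x)) → (¬y → y)) ∨ ((¬y → y) → (¬x → (y → x)))) = max(1, 1) = 1

1.00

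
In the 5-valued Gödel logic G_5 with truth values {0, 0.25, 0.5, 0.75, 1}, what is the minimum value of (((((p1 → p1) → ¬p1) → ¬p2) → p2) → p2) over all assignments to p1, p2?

0.25

The minimum is attained at p1 = 0, p2 = 0.25:
  (p1 → p1): 0 ≤ 0, so result = 1
  ¬p1: Gödel ¬ of 0 = 1 (operand is 0)
  ((p1 → p1) → ¬p1): 1 ≤ 1, so result = 1
  ¬p2: Gödel ¬ of 0.25 = 0 (operand ≠ 0)
  (((p1 → p1) → ¬p1) → ¬p2): 1 > 0, so result = 0
  ((((p1 → p1) → ¬p1) → ¬p2) → p2): 0 ≤ 0.25, so result = 1
  (((((p1 → p1) → ¬p1) → ¬p2) → p2) → p2): 1 > 0.25, so result = 0.25
Checking all 25 assignments confirms none give a value below 0.25.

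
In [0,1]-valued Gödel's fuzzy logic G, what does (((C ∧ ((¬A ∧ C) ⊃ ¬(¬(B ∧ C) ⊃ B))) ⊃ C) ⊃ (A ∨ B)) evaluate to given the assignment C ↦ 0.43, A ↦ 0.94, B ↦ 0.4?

0.94

¬A: Gödel ¬ of 0.94 = 0 (operand ≠ 0)
(¬A ∧ C) = min(0, 0.43) = 0
(B ∧ C) = min(0.4, 0.43) = 0.4
¬(B ∧ C): Gödel ¬ of 0.4 = 0 (operand ≠ 0)
(¬(B ∧ C) ⊃ B): 0 ≤ 0.4, so result = 1
¬(¬(B ∧ C) ⊃ B): Gödel ¬ of 1 = 0 (operand ≠ 0)
((¬A ∧ C) ⊃ ¬(¬(B ∧ C) ⊃ B)): 0 ≤ 0, so result = 1
(C ∧ ((¬A ∧ C) ⊃ ¬(¬(B ∧ C) ⊃ B))) = min(0.43, 1) = 0.43
((C ∧ ((¬A ∧ C) ⊃ ¬(¬(B ∧ C) ⊃ B))) ⊃ C): 0.43 ≤ 0.43, so result = 1
(A ∨ B) = max(0.94, 0.4) = 0.94
(((C ∧ ((¬A ∧ C) ⊃ ¬(¬(B ∧ C) ⊃ B))) ⊃ C) ⊃ (A ∨ B)): 1 > 0.94, so result = 0.94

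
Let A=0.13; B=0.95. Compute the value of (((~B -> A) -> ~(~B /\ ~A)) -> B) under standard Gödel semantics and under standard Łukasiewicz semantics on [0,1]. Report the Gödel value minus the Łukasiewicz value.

-0.05

Gödel evaluation:
  ~B: Gödel ¬ of 0.95 = 0 (operand ≠ 0)
  (~B -> A): 0 ≤ 0.13, so result = 1
  ~B: Gödel ¬ of 0.95 = 0 (operand ≠ 0)
  ~A: Gödel ¬ of 0.13 = 0 (operand ≠ 0)
  (~B /\ ~A) = min(0, 0) = 0
  ~(~B /\ ~A): Gödel ¬ of 0 = 1 (operand is 0)
  ((~B -> A) -> ~(~B /\ ~A)): 1 ≤ 1, so result = 1
  (((~B -> A) -> ~(~B /\ ~A)) -> B): 1 > 0.95, so result = 0.95
  Gödel value = 0.95
Łukasiewicz evaluation:
  ~B: Łukasiewicz ¬ gives 1 − 0.95 = 0.05
  (~B -> A): min(1, 1 − 0.05 + 0.13) = 1
  ~B: Łukasiewicz ¬ gives 1 − 0.95 = 0.05
  ~A: Łukasiewicz ¬ gives 1 − 0.13 = 0.87
  (~B /\ ~A) = min(0.05, 0.87) = 0.05
  ~(~B /\ ~A): Łukasiewicz ¬ gives 1 − 0.05 = 0.95
  ((~B -> A) -> ~(~B /\ ~A)): min(1, 1 − 1 + 0.95) = 0.95
  (((~B -> A) -> ~(~B /\ ~A)) -> B): min(1, 1 − 0.95 + 0.95) = 1
  Łukasiewicz value = 1
Difference: 0.95 − 1 = -0.05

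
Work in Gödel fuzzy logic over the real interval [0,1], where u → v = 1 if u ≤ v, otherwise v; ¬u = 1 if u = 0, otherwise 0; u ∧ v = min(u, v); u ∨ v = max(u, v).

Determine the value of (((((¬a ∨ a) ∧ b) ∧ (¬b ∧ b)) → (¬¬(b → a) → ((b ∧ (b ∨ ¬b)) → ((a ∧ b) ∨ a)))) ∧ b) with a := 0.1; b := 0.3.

¬a: Gödel ¬ of 0.1 = 0 (operand ≠ 0)
(¬a ∨ a) = max(0, 0.1) = 0.1
((¬a ∨ a) ∧ b) = min(0.1, 0.3) = 0.1
¬b: Gödel ¬ of 0.3 = 0 (operand ≠ 0)
(¬b ∧ b) = min(0, 0.3) = 0
(((¬a ∨ a) ∧ b) ∧ (¬b ∧ b)) = min(0.1, 0) = 0
(b → a): 0.3 > 0.1, so result = 0.1
¬(b → a): Gödel ¬ of 0.1 = 0 (operand ≠ 0)
¬¬(b → a): Gödel ¬ of 0 = 1 (operand is 0)
¬b: Gödel ¬ of 0.3 = 0 (operand ≠ 0)
(b ∨ ¬b) = max(0.3, 0) = 0.3
(b ∧ (b ∨ ¬b)) = min(0.3, 0.3) = 0.3
(a ∧ b) = min(0.1, 0.3) = 0.1
((a ∧ b) ∨ a) = max(0.1, 0.1) = 0.1
((b ∧ (b ∨ ¬b)) → ((a ∧ b) ∨ a)): 0.3 > 0.1, so result = 0.1
(¬¬(b → a) → ((b ∧ (b ∨ ¬b)) → ((a ∧ b) ∨ a))): 1 > 0.1, so result = 0.1
((((¬a ∨ a) ∧ b) ∧ (¬b ∧ b)) → (¬¬(b → a) → ((b ∧ (b ∨ ¬b)) → ((a ∧ b) ∨ a)))): 0 ≤ 0.1, so result = 1
(((((¬a ∨ a) ∧ b) ∧ (¬b ∧ b)) → (¬¬(b → a) → ((b ∧ (b ∨ ¬b)) → ((a ∧ b) ∨ a)))) ∧ b) = min(1, 0.3) = 0.3

0.30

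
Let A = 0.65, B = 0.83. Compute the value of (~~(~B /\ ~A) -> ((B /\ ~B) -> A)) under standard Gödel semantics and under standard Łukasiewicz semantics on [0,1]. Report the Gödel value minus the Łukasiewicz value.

0.00

Gödel evaluation:
  ~B: Gödel ¬ of 0.83 = 0 (operand ≠ 0)
  ~A: Gödel ¬ of 0.65 = 0 (operand ≠ 0)
  (~B /\ ~A) = min(0, 0) = 0
  ~(~B /\ ~A): Gödel ¬ of 0 = 1 (operand is 0)
  ~~(~B /\ ~A): Gödel ¬ of 1 = 0 (operand ≠ 0)
  ~B: Gödel ¬ of 0.83 = 0 (operand ≠ 0)
  (B /\ ~B) = min(0.83, 0) = 0
  ((B /\ ~B) -> A): 0 ≤ 0.65, so result = 1
  (~~(~B /\ ~A) -> ((B /\ ~B) -> A)): 0 ≤ 1, so result = 1
  Gödel value = 1
Łukasiewicz evaluation:
  ~B: Łukasiewicz ¬ gives 1 − 0.83 = 0.17
  ~A: Łukasiewicz ¬ gives 1 − 0.65 = 0.35
  (~B /\ ~A) = min(0.17, 0.35) = 0.17
  ~(~B /\ ~A): Łukasiewicz ¬ gives 1 − 0.17 = 0.83
  ~~(~B /\ ~A): Łukasiewicz ¬ gives 1 − 0.83 = 0.17
  ~B: Łukasiewicz ¬ gives 1 − 0.83 = 0.17
  (B /\ ~B) = min(0.83, 0.17) = 0.17
  ((B /\ ~B) -> A): min(1, 1 − 0.17 + 0.65) = 1
  (~~(~B /\ ~A) -> ((B /\ ~B) -> A)): min(1, 1 − 0.17 + 1) = 1
  Łukasiewicz value = 1
Difference: 1 − 1 = 0.00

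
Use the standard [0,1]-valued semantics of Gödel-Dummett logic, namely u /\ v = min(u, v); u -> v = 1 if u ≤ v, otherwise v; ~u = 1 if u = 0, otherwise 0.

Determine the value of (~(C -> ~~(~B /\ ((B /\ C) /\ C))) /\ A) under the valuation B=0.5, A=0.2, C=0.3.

~B: Gödel ¬ of 0.5 = 0 (operand ≠ 0)
(B /\ C) = min(0.5, 0.3) = 0.3
((B /\ C) /\ C) = min(0.3, 0.3) = 0.3
(~B /\ ((B /\ C) /\ C)) = min(0, 0.3) = 0
~(~B /\ ((B /\ C) /\ C)): Gödel ¬ of 0 = 1 (operand is 0)
~~(~B /\ ((B /\ C) /\ C)): Gödel ¬ of 1 = 0 (operand ≠ 0)
(C -> ~~(~B /\ ((B /\ C) /\ C))): 0.3 > 0, so result = 0
~(C -> ~~(~B /\ ((B /\ C) /\ C))): Gödel ¬ of 0 = 1 (operand is 0)
(~(C -> ~~(~B /\ ((B /\ C) /\ C))) /\ A) = min(1, 0.2) = 0.2

0.20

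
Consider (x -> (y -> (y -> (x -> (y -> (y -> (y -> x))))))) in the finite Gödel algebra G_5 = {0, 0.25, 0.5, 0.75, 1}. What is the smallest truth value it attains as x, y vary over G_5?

Every assignment gives 1. For instance at x = 0, y = 0:
  (y -> x): 0 ≤ 0, so result = 1
  (y -> (y -> x)): 0 ≤ 1, so result = 1
  (y -> (y -> (y -> x))): 0 ≤ 1, so result = 1
  (x -> (y -> (y -> (y -> x)))): 0 ≤ 1, so result = 1
  (y -> (x -> (y -> (y -> (y -> x))))): 0 ≤ 1, so result = 1
  (y -> (y -> (x -> (y -> (y -> (y -> x)))))): 0 ≤ 1, so result = 1
  (x -> (y -> (y -> (x -> (y -> (y -> (y -> x))))))): 0 ≤ 1, so result = 1
All 25 assignments give value 1 — the formula is a G_5-tautology.

1.00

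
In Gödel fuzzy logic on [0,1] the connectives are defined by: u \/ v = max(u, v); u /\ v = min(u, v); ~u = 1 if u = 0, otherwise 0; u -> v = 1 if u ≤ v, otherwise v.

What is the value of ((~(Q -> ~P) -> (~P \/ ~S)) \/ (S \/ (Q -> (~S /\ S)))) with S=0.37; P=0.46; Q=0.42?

0.37

~P: Gödel ¬ of 0.46 = 0 (operand ≠ 0)
(Q -> ~P): 0.42 > 0, so result = 0
~(Q -> ~P): Gödel ¬ of 0 = 1 (operand is 0)
~P: Gödel ¬ of 0.46 = 0 (operand ≠ 0)
~S: Gödel ¬ of 0.37 = 0 (operand ≠ 0)
(~P \/ ~S) = max(0, 0) = 0
(~(Q -> ~P) -> (~P \/ ~S)): 1 > 0, so result = 0
~S: Gödel ¬ of 0.37 = 0 (operand ≠ 0)
(~S /\ S) = min(0, 0.37) = 0
(Q -> (~S /\ S)): 0.42 > 0, so result = 0
(S \/ (Q -> (~S /\ S))) = max(0.37, 0) = 0.37
((~(Q -> ~P) -> (~P \/ ~S)) \/ (S \/ (Q -> (~S /\ S)))) = max(0, 0.37) = 0.37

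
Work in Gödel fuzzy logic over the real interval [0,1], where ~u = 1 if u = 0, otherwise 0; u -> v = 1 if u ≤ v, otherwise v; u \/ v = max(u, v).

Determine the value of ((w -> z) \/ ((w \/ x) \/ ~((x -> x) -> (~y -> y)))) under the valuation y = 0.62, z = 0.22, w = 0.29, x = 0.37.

0.37

(w -> z): 0.29 > 0.22, so result = 0.22
(w \/ x) = max(0.29, 0.37) = 0.37
(x -> x): 0.37 ≤ 0.37, so result = 1
~y: Gödel ¬ of 0.62 = 0 (operand ≠ 0)
(~y -> y): 0 ≤ 0.62, so result = 1
((x -> x) -> (~y -> y)): 1 ≤ 1, so result = 1
~((x -> x) -> (~y -> y)): Gödel ¬ of 1 = 0 (operand ≠ 0)
((w \/ x) \/ ~((x -> x) -> (~y -> y))) = max(0.37, 0) = 0.37
((w -> z) \/ ((w \/ x) \/ ~((x -> x) -> (~y -> y)))) = max(0.22, 0.37) = 0.37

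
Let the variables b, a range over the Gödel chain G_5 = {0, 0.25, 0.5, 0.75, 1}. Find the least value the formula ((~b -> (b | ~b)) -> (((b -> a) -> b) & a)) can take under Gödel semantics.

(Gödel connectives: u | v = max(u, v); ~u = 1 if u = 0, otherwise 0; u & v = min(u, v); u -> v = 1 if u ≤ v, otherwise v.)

0.00

The minimum is attained at b = 0, a = 0:
  ~b: Gödel ¬ of 0 = 1 (operand is 0)
  ~b: Gödel ¬ of 0 = 1 (operand is 0)
  (b | ~b) = max(0, 1) = 1
  (~b -> (b | ~b)): 1 ≤ 1, so result = 1
  (b -> a): 0 ≤ 0, so result = 1
  ((b -> a) -> b): 1 > 0, so result = 0
  (((b -> a) -> b) & a) = min(0, 0) = 0
  ((~b -> (b | ~b)) -> (((b -> a) -> b) & a)): 1 > 0, so result = 0
Checking all 25 assignments confirms none give a value below 0.00.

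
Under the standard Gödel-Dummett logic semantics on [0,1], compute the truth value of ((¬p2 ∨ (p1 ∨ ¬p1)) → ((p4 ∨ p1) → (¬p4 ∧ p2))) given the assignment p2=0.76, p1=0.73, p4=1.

¬p2: Gödel ¬ of 0.76 = 0 (operand ≠ 0)
¬p1: Gödel ¬ of 0.73 = 0 (operand ≠ 0)
(p1 ∨ ¬p1) = max(0.73, 0) = 0.73
(¬p2 ∨ (p1 ∨ ¬p1)) = max(0, 0.73) = 0.73
(p4 ∨ p1) = max(1, 0.73) = 1
¬p4: Gödel ¬ of 1 = 0 (operand ≠ 0)
(¬p4 ∧ p2) = min(0, 0.76) = 0
((p4 ∨ p1) → (¬p4 ∧ p2)): 1 > 0, so result = 0
((¬p2 ∨ (p1 ∨ ¬p1)) → ((p4 ∨ p1) → (¬p4 ∧ p2))): 0.73 > 0, so result = 0

0.00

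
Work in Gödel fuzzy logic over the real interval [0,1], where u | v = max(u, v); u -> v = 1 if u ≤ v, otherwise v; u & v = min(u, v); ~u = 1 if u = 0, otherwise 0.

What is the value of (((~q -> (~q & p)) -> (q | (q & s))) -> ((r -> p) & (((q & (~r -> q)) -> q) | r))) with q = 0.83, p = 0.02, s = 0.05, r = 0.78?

~q: Gödel ¬ of 0.83 = 0 (operand ≠ 0)
~q: Gödel ¬ of 0.83 = 0 (operand ≠ 0)
(~q & p) = min(0, 0.02) = 0
(~q -> (~q & p)): 0 ≤ 0, so result = 1
(q & s) = min(0.83, 0.05) = 0.05
(q | (q & s)) = max(0.83, 0.05) = 0.83
((~q -> (~q & p)) -> (q | (q & s))): 1 > 0.83, so result = 0.83
(r -> p): 0.78 > 0.02, so result = 0.02
~r: Gödel ¬ of 0.78 = 0 (operand ≠ 0)
(~r -> q): 0 ≤ 0.83, so result = 1
(q & (~r -> q)) = min(0.83, 1) = 0.83
((q & (~r -> q)) -> q): 0.83 ≤ 0.83, so result = 1
(((q & (~r -> q)) -> q) | r) = max(1, 0.78) = 1
((r -> p) & (((q & (~r -> q)) -> q) | r)) = min(0.02, 1) = 0.02
(((~q -> (~q & p)) -> (q | (q & s))) -> ((r -> p) & (((q & (~r -> q)) -> q) | r))): 0.83 > 0.02, so result = 0.02

0.02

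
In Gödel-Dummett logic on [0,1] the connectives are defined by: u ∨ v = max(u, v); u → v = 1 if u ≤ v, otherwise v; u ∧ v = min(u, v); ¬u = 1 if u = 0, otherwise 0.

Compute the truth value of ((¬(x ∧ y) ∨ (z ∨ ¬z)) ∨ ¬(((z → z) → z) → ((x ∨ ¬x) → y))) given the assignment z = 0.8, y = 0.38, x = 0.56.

(x ∧ y) = min(0.56, 0.38) = 0.38
¬(x ∧ y): Gödel ¬ of 0.38 = 0 (operand ≠ 0)
¬z: Gödel ¬ of 0.8 = 0 (operand ≠ 0)
(z ∨ ¬z) = max(0.8, 0) = 0.8
(¬(x ∧ y) ∨ (z ∨ ¬z)) = max(0, 0.8) = 0.8
(z → z): 0.8 ≤ 0.8, so result = 1
((z → z) → z): 1 > 0.8, so result = 0.8
¬x: Gödel ¬ of 0.56 = 0 (operand ≠ 0)
(x ∨ ¬x) = max(0.56, 0) = 0.56
((x ∨ ¬x) → y): 0.56 > 0.38, so result = 0.38
(((z → z) → z) → ((x ∨ ¬x) → y)): 0.8 > 0.38, so result = 0.38
¬(((z → z) → z) → ((x ∨ ¬x) → y)): Gödel ¬ of 0.38 = 0 (operand ≠ 0)
((¬(x ∧ y) ∨ (z ∨ ¬z)) ∨ ¬(((z → z) → z) → ((x ∨ ¬x) → y))) = max(0.8, 0) = 0.8

0.80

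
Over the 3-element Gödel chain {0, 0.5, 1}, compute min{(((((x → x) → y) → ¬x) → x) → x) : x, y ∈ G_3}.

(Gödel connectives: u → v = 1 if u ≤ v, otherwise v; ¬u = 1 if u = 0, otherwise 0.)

The minimum is attained at x = 0.5, y = 0.5:
  (x → x): 0.5 ≤ 0.5, so result = 1
  ((x → x) → y): 1 > 0.5, so result = 0.5
  ¬x: Gödel ¬ of 0.5 = 0 (operand ≠ 0)
  (((x → x) → y) → ¬x): 0.5 > 0, so result = 0
  ((((x → x) → y) → ¬x) → x): 0 ≤ 0.5, so result = 1
  (((((x → x) → y) → ¬x) → x) → x): 1 > 0.5, so result = 0.5
Checking all 9 assignments confirms none give a value below 0.50.

0.50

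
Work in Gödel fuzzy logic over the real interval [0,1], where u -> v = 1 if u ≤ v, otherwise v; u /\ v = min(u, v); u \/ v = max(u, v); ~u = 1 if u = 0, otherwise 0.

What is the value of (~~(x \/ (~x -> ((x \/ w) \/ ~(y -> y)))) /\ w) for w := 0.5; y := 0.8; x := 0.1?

~x: Gödel ¬ of 0.1 = 0 (operand ≠ 0)
(x \/ w) = max(0.1, 0.5) = 0.5
(y -> y): 0.8 ≤ 0.8, so result = 1
~(y -> y): Gödel ¬ of 1 = 0 (operand ≠ 0)
((x \/ w) \/ ~(y -> y)) = max(0.5, 0) = 0.5
(~x -> ((x \/ w) \/ ~(y -> y))): 0 ≤ 0.5, so result = 1
(x \/ (~x -> ((x \/ w) \/ ~(y -> y)))) = max(0.1, 1) = 1
~(x \/ (~x -> ((x \/ w) \/ ~(y -> y)))): Gödel ¬ of 1 = 0 (operand ≠ 0)
~~(x \/ (~x -> ((x \/ w) \/ ~(y -> y)))): Gödel ¬ of 0 = 1 (operand is 0)
(~~(x \/ (~x -> ((x \/ w) \/ ~(y -> y)))) /\ w) = min(1, 0.5) = 0.5

0.50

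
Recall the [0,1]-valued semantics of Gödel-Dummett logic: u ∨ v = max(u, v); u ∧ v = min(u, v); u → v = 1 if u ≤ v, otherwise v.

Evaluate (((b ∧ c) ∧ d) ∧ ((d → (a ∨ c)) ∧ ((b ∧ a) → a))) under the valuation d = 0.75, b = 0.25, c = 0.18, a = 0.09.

0.18

(b ∧ c) = min(0.25, 0.18) = 0.18
((b ∧ c) ∧ d) = min(0.18, 0.75) = 0.18
(a ∨ c) = max(0.09, 0.18) = 0.18
(d → (a ∨ c)): 0.75 > 0.18, so result = 0.18
(b ∧ a) = min(0.25, 0.09) = 0.09
((b ∧ a) → a): 0.09 ≤ 0.09, so result = 1
((d → (a ∨ c)) ∧ ((b ∧ a) → a)) = min(0.18, 1) = 0.18
(((b ∧ c) ∧ d) ∧ ((d → (a ∨ c)) ∧ ((b ∧ a) → a))) = min(0.18, 0.18) = 0.18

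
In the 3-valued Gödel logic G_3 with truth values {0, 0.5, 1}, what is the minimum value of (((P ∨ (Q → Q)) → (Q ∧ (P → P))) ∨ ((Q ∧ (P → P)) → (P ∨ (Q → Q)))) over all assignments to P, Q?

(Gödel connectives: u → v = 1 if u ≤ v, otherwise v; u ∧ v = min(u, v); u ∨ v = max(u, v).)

1.00

Every assignment gives 1. For instance at P = 0, Q = 0:
  (Q → Q): 0 ≤ 0, so result = 1
  (P ∨ (Q → Q)) = max(0, 1) = 1
  (P → P): 0 ≤ 0, so result = 1
  (Q ∧ (P → P)) = min(0, 1) = 0
  ((P ∨ (Q → Q)) → (Q ∧ (P → P))): 1 > 0, so result = 0
  (P → P): 0 ≤ 0, so result = 1
  (Q ∧ (P → P)) = min(0, 1) = 0
  (Q → Q): 0 ≤ 0, so result = 1
  (P ∨ (Q → Q)) = max(0, 1) = 1
  ((Q ∧ (P → P)) → (P ∨ (Q → Q))): 0 ≤ 1, so result = 1
  (((P ∨ (Q → Q)) → (Q ∧ (P → P))) ∨ ((Q ∧ (P → P)) → (P ∨ (Q → Q)))) = max(0, 1) = 1
All 9 assignments give value 1 — the formula is a G_3-tautology.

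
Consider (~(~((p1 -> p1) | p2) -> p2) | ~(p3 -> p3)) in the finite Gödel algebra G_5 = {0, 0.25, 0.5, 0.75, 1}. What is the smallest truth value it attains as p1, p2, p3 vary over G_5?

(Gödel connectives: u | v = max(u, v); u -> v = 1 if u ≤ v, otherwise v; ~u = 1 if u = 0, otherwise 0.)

0.00

The minimum is attained at p1 = 0, p2 = 0, p3 = 0:
  (p1 -> p1): 0 ≤ 0, so result = 1
  ((p1 -> p1) | p2) = max(1, 0) = 1
  ~((p1 -> p1) | p2): Gödel ¬ of 1 = 0 (operand ≠ 0)
  (~((p1 -> p1) | p2) -> p2): 0 ≤ 0, so result = 1
  ~(~((p1 -> p1) | p2) -> p2): Gödel ¬ of 1 = 0 (operand ≠ 0)
  (p3 -> p3): 0 ≤ 0, so result = 1
  ~(p3 -> p3): Gödel ¬ of 1 = 0 (operand ≠ 0)
  (~(~((p1 -> p1) | p2) -> p2) | ~(p3 -> p3)) = max(0, 0) = 0
Checking all 125 assignments confirms none give a value below 0.00.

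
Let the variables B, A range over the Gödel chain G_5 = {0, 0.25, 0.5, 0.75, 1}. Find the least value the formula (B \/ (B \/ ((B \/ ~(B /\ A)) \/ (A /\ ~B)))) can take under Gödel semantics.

The minimum is attained at B = 0.25, A = 0.25:
  (B /\ A) = min(0.25, 0.25) = 0.25
  ~(B /\ A): Gödel ¬ of 0.25 = 0 (operand ≠ 0)
  (B \/ ~(B /\ A)) = max(0.25, 0) = 0.25
  ~B: Gödel ¬ of 0.25 = 0 (operand ≠ 0)
  (A /\ ~B) = min(0.25, 0) = 0
  ((B \/ ~(B /\ A)) \/ (A /\ ~B)) = max(0.25, 0) = 0.25
  (B \/ ((B \/ ~(B /\ A)) \/ (A /\ ~B))) = max(0.25, 0.25) = 0.25
  (B \/ (B \/ ((B \/ ~(B /\ A)) \/ (A /\ ~B)))) = max(0.25, 0.25) = 0.25
Checking all 25 assignments confirms none give a value below 0.25.

0.25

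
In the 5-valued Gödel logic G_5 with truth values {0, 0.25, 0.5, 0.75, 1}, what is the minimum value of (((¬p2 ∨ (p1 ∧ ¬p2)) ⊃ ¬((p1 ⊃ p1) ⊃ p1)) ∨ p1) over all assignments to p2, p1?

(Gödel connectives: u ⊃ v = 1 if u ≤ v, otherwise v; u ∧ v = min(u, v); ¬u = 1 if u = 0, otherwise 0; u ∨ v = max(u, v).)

0.25

The minimum is attained at p2 = 0, p1 = 0.25:
  ¬p2: Gödel ¬ of 0 = 1 (operand is 0)
  ¬p2: Gödel ¬ of 0 = 1 (operand is 0)
  (p1 ∧ ¬p2) = min(0.25, 1) = 0.25
  (¬p2 ∨ (p1 ∧ ¬p2)) = max(1, 0.25) = 1
  (p1 ⊃ p1): 0.25 ≤ 0.25, so result = 1
  ((p1 ⊃ p1) ⊃ p1): 1 > 0.25, so result = 0.25
  ¬((p1 ⊃ p1) ⊃ p1): Gödel ¬ of 0.25 = 0 (operand ≠ 0)
  ((¬p2 ∨ (p1 ∧ ¬p2)) ⊃ ¬((p1 ⊃ p1) ⊃ p1)): 1 > 0, so result = 0
  (((¬p2 ∨ (p1 ∧ ¬p2)) ⊃ ¬((p1 ⊃ p1) ⊃ p1)) ∨ p1) = max(0, 0.25) = 0.25
Checking all 25 assignments confirms none give a value below 0.25.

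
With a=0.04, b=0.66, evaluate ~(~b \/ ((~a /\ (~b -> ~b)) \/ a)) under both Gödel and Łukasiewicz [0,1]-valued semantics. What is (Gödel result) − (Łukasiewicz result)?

Gödel evaluation:
  ~b: Gödel ¬ of 0.66 = 0 (operand ≠ 0)
  ~a: Gödel ¬ of 0.04 = 0 (operand ≠ 0)
  ~b: Gödel ¬ of 0.66 = 0 (operand ≠ 0)
  ~b: Gödel ¬ of 0.66 = 0 (operand ≠ 0)
  (~b -> ~b): 0 ≤ 0, so result = 1
  (~a /\ (~b -> ~b)) = min(0, 1) = 0
  ((~a /\ (~b -> ~b)) \/ a) = max(0, 0.04) = 0.04
  (~b \/ ((~a /\ (~b -> ~b)) \/ a)) = max(0, 0.04) = 0.04
  ~(~b \/ ((~a /\ (~b -> ~b)) \/ a)): Gödel ¬ of 0.04 = 0 (operand ≠ 0)
  Gödel value = 0
Łukasiewicz evaluation:
  ~b: Łukasiewicz ¬ gives 1 − 0.66 = 0.34
  ~a: Łukasiewicz ¬ gives 1 − 0.04 = 0.96
  ~b: Łukasiewicz ¬ gives 1 − 0.66 = 0.34
  ~b: Łukasiewicz ¬ gives 1 − 0.66 = 0.34
  (~b -> ~b): min(1, 1 − 0.34 + 0.34) = 1
  (~a /\ (~b -> ~b)) = min(0.96, 1) = 0.96
  ((~a /\ (~b -> ~b)) \/ a) = max(0.96, 0.04) = 0.96
  (~b \/ ((~a /\ (~b -> ~b)) \/ a)) = max(0.34, 0.96) = 0.96
  ~(~b \/ ((~a /\ (~b -> ~b)) \/ a)): Łukasiewicz ¬ gives 1 − 0.96 = 0.04
  Łukasiewicz value = 0.04
Difference: 0 − 0.04 = -0.04

-0.04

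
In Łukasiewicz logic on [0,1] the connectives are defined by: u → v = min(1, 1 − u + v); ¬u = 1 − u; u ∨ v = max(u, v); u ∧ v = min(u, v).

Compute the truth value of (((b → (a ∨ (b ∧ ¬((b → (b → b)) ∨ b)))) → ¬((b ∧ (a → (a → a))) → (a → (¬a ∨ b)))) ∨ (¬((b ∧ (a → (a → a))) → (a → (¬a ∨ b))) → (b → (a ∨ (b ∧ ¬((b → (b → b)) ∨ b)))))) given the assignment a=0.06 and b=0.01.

(b → b): min(1, 1 − 0.01 + 0.01) = 1
(b → (b → b)): min(1, 1 − 0.01 + 1) = 1
((b → (b → b)) ∨ b) = max(1, 0.01) = 1
¬((b → (b → b)) ∨ b): Łukasiewicz ¬ gives 1 − 1 = 0
(b ∧ ¬((b → (b → b)) ∨ b)) = min(0.01, 0) = 0
(a ∨ (b ∧ ¬((b → (b → b)) ∨ b))) = max(0.06, 0) = 0.06
(b → (a ∨ (b ∧ ¬((b → (b → b)) ∨ b)))): min(1, 1 − 0.01 + 0.06) = 1
(a → a): min(1, 1 − 0.06 + 0.06) = 1
(a → (a → a)): min(1, 1 − 0.06 + 1) = 1
(b ∧ (a → (a → a))) = min(0.01, 1) = 0.01
¬a: Łukasiewicz ¬ gives 1 − 0.06 = 0.94
(¬a ∨ b) = max(0.94, 0.01) = 0.94
(a → (¬a ∨ b)): min(1, 1 − 0.06 + 0.94) = 1
((b ∧ (a → (a → a))) → (a → (¬a ∨ b))): min(1, 1 − 0.01 + 1) = 1
¬((b ∧ (a → (a → a))) → (a → (¬a ∨ b))): Łukasiewicz ¬ gives 1 − 1 = 0
((b → (a ∨ (b ∧ ¬((b → (b → b)) ∨ b)))) → ¬((b ∧ (a → (a → a))) → (a → (¬a ∨ b)))): min(1, 1 − 1 + 0) = 0
(a → a): min(1, 1 − 0.06 + 0.06) = 1
(a → (a → a)): min(1, 1 − 0.06 + 1) = 1
(b ∧ (a → (a → a))) = min(0.01, 1) = 0.01
¬a: Łukasiewicz ¬ gives 1 − 0.06 = 0.94
(¬a ∨ b) = max(0.94, 0.01) = 0.94
(a → (¬a ∨ b)): min(1, 1 − 0.06 + 0.94) = 1
((b ∧ (a → (a → a))) → (a → (¬a ∨ b))): min(1, 1 − 0.01 + 1) = 1
¬((b ∧ (a → (a → a))) → (a → (¬a ∨ b))): Łukasiewicz ¬ gives 1 − 1 = 0
(b → b): min(1, 1 − 0.01 + 0.01) = 1
(b → (b → b)): min(1, 1 − 0.01 + 1) = 1
((b → (b → b)) ∨ b) = max(1, 0.01) = 1
¬((b → (b → b)) ∨ b): Łukasiewicz ¬ gives 1 − 1 = 0
(b ∧ ¬((b → (b → b)) ∨ b)) = min(0.01, 0) = 0
(a ∨ (b ∧ ¬((b → (b → b)) ∨ b))) = max(0.06, 0) = 0.06
(b → (a ∨ (b ∧ ¬((b → (b → b)) ∨ b)))): min(1, 1 − 0.01 + 0.06) = 1
(¬((b ∧ (a → (a → a))) → (a → (¬a ∨ b))) → (b → (a ∨ (b ∧ ¬((b → (b → b)) ∨ b))))): min(1, 1 − 0 + 1) = 1
(((b → (a ∨ (b ∧ ¬((b → (b → b)) ∨ b)))) → ¬((b ∧ (a → (a → a))) → (a → (¬a ∨ b)))) ∨ (¬((b ∧ (a → (a → a))) → (a → (¬a ∨ b))) → (b → (a ∨ (b ∧ ¬((b → (b → b)) ∨ b)))))) = max(0, 1) = 1

1.00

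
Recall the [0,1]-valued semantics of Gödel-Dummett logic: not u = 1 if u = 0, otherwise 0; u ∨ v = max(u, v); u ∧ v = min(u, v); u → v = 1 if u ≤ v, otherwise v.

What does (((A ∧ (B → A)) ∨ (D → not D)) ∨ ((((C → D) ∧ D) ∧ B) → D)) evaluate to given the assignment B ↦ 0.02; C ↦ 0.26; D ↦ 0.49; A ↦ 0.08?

1.00

(B → A): 0.02 ≤ 0.08, so result = 1
(A ∧ (B → A)) = min(0.08, 1) = 0.08
not D: Gödel ¬ of 0.49 = 0 (operand ≠ 0)
(D → not D): 0.49 > 0, so result = 0
((A ∧ (B → A)) ∨ (D → not D)) = max(0.08, 0) = 0.08
(C → D): 0.26 ≤ 0.49, so result = 1
((C → D) ∧ D) = min(1, 0.49) = 0.49
(((C → D) ∧ D) ∧ B) = min(0.49, 0.02) = 0.02
((((C → D) ∧ D) ∧ B) → D): 0.02 ≤ 0.49, so result = 1
(((A ∧ (B → A)) ∨ (D → not D)) ∨ ((((C → D) ∧ D) ∧ B) → D)) = max(0.08, 1) = 1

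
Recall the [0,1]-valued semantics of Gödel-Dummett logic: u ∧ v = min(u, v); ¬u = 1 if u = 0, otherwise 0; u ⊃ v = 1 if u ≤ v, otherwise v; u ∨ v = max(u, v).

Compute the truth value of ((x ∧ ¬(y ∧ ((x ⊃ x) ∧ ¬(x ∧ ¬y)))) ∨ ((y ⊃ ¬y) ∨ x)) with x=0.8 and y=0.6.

(x ⊃ x): 0.8 ≤ 0.8, so result = 1
¬y: Gödel ¬ of 0.6 = 0 (operand ≠ 0)
(x ∧ ¬y) = min(0.8, 0) = 0
¬(x ∧ ¬y): Gödel ¬ of 0 = 1 (operand is 0)
((x ⊃ x) ∧ ¬(x ∧ ¬y)) = min(1, 1) = 1
(y ∧ ((x ⊃ x) ∧ ¬(x ∧ ¬y))) = min(0.6, 1) = 0.6
¬(y ∧ ((x ⊃ x) ∧ ¬(x ∧ ¬y))): Gödel ¬ of 0.6 = 0 (operand ≠ 0)
(x ∧ ¬(y ∧ ((x ⊃ x) ∧ ¬(x ∧ ¬y)))) = min(0.8, 0) = 0
¬y: Gödel ¬ of 0.6 = 0 (operand ≠ 0)
(y ⊃ ¬y): 0.6 > 0, so result = 0
((y ⊃ ¬y) ∨ x) = max(0, 0.8) = 0.8
((x ∧ ¬(y ∧ ((x ⊃ x) ∧ ¬(x ∧ ¬y)))) ∨ ((y ⊃ ¬y) ∨ x)) = max(0, 0.8) = 0.8

0.80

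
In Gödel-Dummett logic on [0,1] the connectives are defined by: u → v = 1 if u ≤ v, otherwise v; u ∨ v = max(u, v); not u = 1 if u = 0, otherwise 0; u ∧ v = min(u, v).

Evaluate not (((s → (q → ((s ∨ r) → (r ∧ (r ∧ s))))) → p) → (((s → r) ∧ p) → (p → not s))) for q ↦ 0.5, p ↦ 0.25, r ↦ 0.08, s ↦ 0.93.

(s ∨ r) = max(0.93, 0.08) = 0.93
(r ∧ s) = min(0.08, 0.93) = 0.08
(r ∧ (r ∧ s)) = min(0.08, 0.08) = 0.08
((s ∨ r) → (r ∧ (r ∧ s))): 0.93 > 0.08, so result = 0.08
(q → ((s ∨ r) → (r ∧ (r ∧ s)))): 0.5 > 0.08, so result = 0.08
(s → (q → ((s ∨ r) → (r ∧ (r ∧ s))))): 0.93 > 0.08, so result = 0.08
((s → (q → ((s ∨ r) → (r ∧ (r ∧ s))))) → p): 0.08 ≤ 0.25, so result = 1
(s → r): 0.93 > 0.08, so result = 0.08
((s → r) ∧ p) = min(0.08, 0.25) = 0.08
not s: Gödel ¬ of 0.93 = 0 (operand ≠ 0)
(p → not s): 0.25 > 0, so result = 0
(((s → r) ∧ p) → (p → not s)): 0.08 > 0, so result = 0
(((s → (q → ((s ∨ r) → (r ∧ (r ∧ s))))) → p) → (((s → r) ∧ p) → (p → not s))): 1 > 0, so result = 0
not (((s → (q → ((s ∨ r) → (r ∧ (r ∧ s))))) → p) → (((s → r) ∧ p) → (p → not s))): Gödel ¬ of 0 = 1 (operand is 0)

1.00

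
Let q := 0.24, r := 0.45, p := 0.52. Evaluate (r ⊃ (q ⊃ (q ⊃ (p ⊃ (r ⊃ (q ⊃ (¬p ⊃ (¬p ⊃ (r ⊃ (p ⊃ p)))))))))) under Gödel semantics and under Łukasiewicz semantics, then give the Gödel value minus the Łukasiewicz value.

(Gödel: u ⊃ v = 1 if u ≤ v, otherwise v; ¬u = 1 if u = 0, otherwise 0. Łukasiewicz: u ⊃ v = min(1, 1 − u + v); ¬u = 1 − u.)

Gödel evaluation:
  ¬p: Gödel ¬ of 0.52 = 0 (operand ≠ 0)
  ¬p: Gödel ¬ of 0.52 = 0 (operand ≠ 0)
  (p ⊃ p): 0.52 ≤ 0.52, so result = 1
  (r ⊃ (p ⊃ p)): 0.45 ≤ 1, so result = 1
  (¬p ⊃ (r ⊃ (p ⊃ p))): 0 ≤ 1, so result = 1
  (¬p ⊃ (¬p ⊃ (r ⊃ (p ⊃ p)))): 0 ≤ 1, so result = 1
  (q ⊃ (¬p ⊃ (¬p ⊃ (r ⊃ (p ⊃ p))))): 0.24 ≤ 1, so result = 1
  (r ⊃ (q ⊃ (¬p ⊃ (¬p ⊃ (r ⊃ (p ⊃ p)))))): 0.45 ≤ 1, so result = 1
  (p ⊃ (r ⊃ (q ⊃ (¬p ⊃ (¬p ⊃ (r ⊃ (p ⊃ p))))))): 0.52 ≤ 1, so result = 1
  (q ⊃ (p ⊃ (r ⊃ (q ⊃ (¬p ⊃ (¬p ⊃ (r ⊃ (p ⊃ p)))))))): 0.24 ≤ 1, so result = 1
  (q ⊃ (q ⊃ (p ⊃ (r ⊃ (q ⊃ (¬p ⊃ (¬p ⊃ (r ⊃ (p ⊃ p))))))))): 0.24 ≤ 1, so result = 1
  (r ⊃ (q ⊃ (q ⊃ (p ⊃ (r ⊃ (q ⊃ (¬p ⊃ (¬p ⊃ (r ⊃ (p ⊃ p)))))))))): 0.45 ≤ 1, so result = 1
  Gödel value = 1
Łukasiewicz evaluation:
  ¬p: Łukasiewicz ¬ gives 1 − 0.52 = 0.48
  ¬p: Łukasiewicz ¬ gives 1 − 0.52 = 0.48
  (p ⊃ p): min(1, 1 − 0.52 + 0.52) = 1
  (r ⊃ (p ⊃ p)): min(1, 1 − 0.45 + 1) = 1
  (¬p ⊃ (r ⊃ (p ⊃ p))): min(1, 1 − 0.48 + 1) = 1
  (¬p ⊃ (¬p ⊃ (r ⊃ (p ⊃ p)))): min(1, 1 − 0.48 + 1) = 1
  (q ⊃ (¬p ⊃ (¬p ⊃ (r ⊃ (p ⊃ p))))): min(1, 1 − 0.24 + 1) = 1
  (r ⊃ (q ⊃ (¬p ⊃ (¬p ⊃ (r ⊃ (p ⊃ p)))))): min(1, 1 − 0.45 + 1) = 1
  (p ⊃ (r ⊃ (q ⊃ (¬p ⊃ (¬p ⊃ (r ⊃ (p ⊃ p))))))): min(1, 1 − 0.52 + 1) = 1
  (q ⊃ (p ⊃ (r ⊃ (q ⊃ (¬p ⊃ (¬p ⊃ (r ⊃ (p ⊃ p)))))))): min(1, 1 − 0.24 + 1) = 1
  (q ⊃ (q ⊃ (p ⊃ (r ⊃ (q ⊃ (¬p ⊃ (¬p ⊃ (r ⊃ (p ⊃ p))))))))): min(1, 1 − 0.24 + 1) = 1
  (r ⊃ (q ⊃ (q ⊃ (p ⊃ (r ⊃ (q ⊃ (¬p ⊃ (¬p ⊃ (r ⊃ (p ⊃ p)))))))))): min(1, 1 − 0.45 + 1) = 1
  Łukasiewicz value = 1
Difference: 1 − 1 = 0.00

0.00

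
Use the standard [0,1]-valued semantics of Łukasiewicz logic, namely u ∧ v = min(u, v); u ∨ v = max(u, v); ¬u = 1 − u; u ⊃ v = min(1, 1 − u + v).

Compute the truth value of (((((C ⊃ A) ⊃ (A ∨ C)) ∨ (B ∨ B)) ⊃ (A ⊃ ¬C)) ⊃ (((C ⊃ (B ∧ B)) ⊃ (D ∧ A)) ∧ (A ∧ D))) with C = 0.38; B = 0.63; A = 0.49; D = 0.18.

(C ⊃ A): min(1, 1 − 0.38 + 0.49) = 1
(A ∨ C) = max(0.49, 0.38) = 0.49
((C ⊃ A) ⊃ (A ∨ C)): min(1, 1 − 1 + 0.49) = 0.49
(B ∨ B) = max(0.63, 0.63) = 0.63
(((C ⊃ A) ⊃ (A ∨ C)) ∨ (B ∨ B)) = max(0.49, 0.63) = 0.63
¬C: Łukasiewicz ¬ gives 1 − 0.38 = 0.62
(A ⊃ ¬C): min(1, 1 − 0.49 + 0.62) = 1
((((C ⊃ A) ⊃ (A ∨ C)) ∨ (B ∨ B)) ⊃ (A ⊃ ¬C)): min(1, 1 − 0.63 + 1) = 1
(B ∧ B) = min(0.63, 0.63) = 0.63
(C ⊃ (B ∧ B)): min(1, 1 − 0.38 + 0.63) = 1
(D ∧ A) = min(0.18, 0.49) = 0.18
((C ⊃ (B ∧ B)) ⊃ (D ∧ A)): min(1, 1 − 1 + 0.18) = 0.18
(A ∧ D) = min(0.49, 0.18) = 0.18
(((C ⊃ (B ∧ B)) ⊃ (D ∧ A)) ∧ (A ∧ D)) = min(0.18, 0.18) = 0.18
(((((C ⊃ A) ⊃ (A ∨ C)) ∨ (B ∨ B)) ⊃ (A ⊃ ¬C)) ⊃ (((C ⊃ (B ∧ B)) ⊃ (D ∧ A)) ∧ (A ∧ D))): min(1, 1 − 1 + 0.18) = 0.18

0.18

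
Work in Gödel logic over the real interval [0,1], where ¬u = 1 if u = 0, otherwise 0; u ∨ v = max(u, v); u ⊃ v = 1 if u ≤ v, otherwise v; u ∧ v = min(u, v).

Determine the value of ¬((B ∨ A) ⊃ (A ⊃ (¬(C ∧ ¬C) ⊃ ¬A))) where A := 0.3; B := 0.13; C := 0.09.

1.00

(B ∨ A) = max(0.13, 0.3) = 0.3
¬C: Gödel ¬ of 0.09 = 0 (operand ≠ 0)
(C ∧ ¬C) = min(0.09, 0) = 0
¬(C ∧ ¬C): Gödel ¬ of 0 = 1 (operand is 0)
¬A: Gödel ¬ of 0.3 = 0 (operand ≠ 0)
(¬(C ∧ ¬C) ⊃ ¬A): 1 > 0, so result = 0
(A ⊃ (¬(C ∧ ¬C) ⊃ ¬A)): 0.3 > 0, so result = 0
((B ∨ A) ⊃ (A ⊃ (¬(C ∧ ¬C) ⊃ ¬A))): 0.3 > 0, so result = 0
¬((B ∨ A) ⊃ (A ⊃ (¬(C ∧ ¬C) ⊃ ¬A))): Gödel ¬ of 0 = 1 (operand is 0)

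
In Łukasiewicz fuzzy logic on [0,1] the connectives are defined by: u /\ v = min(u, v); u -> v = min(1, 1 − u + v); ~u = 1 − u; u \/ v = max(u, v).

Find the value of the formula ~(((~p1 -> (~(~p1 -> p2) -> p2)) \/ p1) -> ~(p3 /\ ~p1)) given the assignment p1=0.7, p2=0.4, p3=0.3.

~p1: Łukasiewicz ¬ gives 1 − 0.7 = 0.3
~p1: Łukasiewicz ¬ gives 1 − 0.7 = 0.3
(~p1 -> p2): min(1, 1 − 0.3 + 0.4) = 1
~(~p1 -> p2): Łukasiewicz ¬ gives 1 − 1 = 0
(~(~p1 -> p2) -> p2): min(1, 1 − 0 + 0.4) = 1
(~p1 -> (~(~p1 -> p2) -> p2)): min(1, 1 − 0.3 + 1) = 1
((~p1 -> (~(~p1 -> p2) -> p2)) \/ p1) = max(1, 0.7) = 1
~p1: Łukasiewicz ¬ gives 1 − 0.7 = 0.3
(p3 /\ ~p1) = min(0.3, 0.3) = 0.3
~(p3 /\ ~p1): Łukasiewicz ¬ gives 1 − 0.3 = 0.7
(((~p1 -> (~(~p1 -> p2) -> p2)) \/ p1) -> ~(p3 /\ ~p1)): min(1, 1 − 1 + 0.7) = 0.7
~(((~p1 -> (~(~p1 -> p2) -> p2)) \/ p1) -> ~(p3 /\ ~p1)): Łukasiewicz ¬ gives 1 − 0.7 = 0.3

0.30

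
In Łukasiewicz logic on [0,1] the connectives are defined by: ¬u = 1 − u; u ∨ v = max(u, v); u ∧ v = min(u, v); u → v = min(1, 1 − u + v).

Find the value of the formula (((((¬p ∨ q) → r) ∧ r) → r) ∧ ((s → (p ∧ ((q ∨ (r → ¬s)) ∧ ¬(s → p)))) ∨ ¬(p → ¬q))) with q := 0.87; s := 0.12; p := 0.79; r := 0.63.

¬p: Łukasiewicz ¬ gives 1 − 0.79 = 0.21
(¬p ∨ q) = max(0.21, 0.87) = 0.87
((¬p ∨ q) → r): min(1, 1 − 0.87 + 0.63) = 0.76
(((¬p ∨ q) → r) ∧ r) = min(0.76, 0.63) = 0.63
((((¬p ∨ q) → r) ∧ r) → r): min(1, 1 − 0.63 + 0.63) = 1
¬s: Łukasiewicz ¬ gives 1 − 0.12 = 0.88
(r → ¬s): min(1, 1 − 0.63 + 0.88) = 1
(q ∨ (r → ¬s)) = max(0.87, 1) = 1
(s → p): min(1, 1 − 0.12 + 0.79) = 1
¬(s → p): Łukasiewicz ¬ gives 1 − 1 = 0
((q ∨ (r → ¬s)) ∧ ¬(s → p)) = min(1, 0) = 0
(p ∧ ((q ∨ (r → ¬s)) ∧ ¬(s → p))) = min(0.79, 0) = 0
(s → (p ∧ ((q ∨ (r → ¬s)) ∧ ¬(s → p)))): min(1, 1 − 0.12 + 0) = 0.88
¬q: Łukasiewicz ¬ gives 1 − 0.87 = 0.13
(p → ¬q): min(1, 1 − 0.79 + 0.13) = 0.34
¬(p → ¬q): Łukasiewicz ¬ gives 1 − 0.34 = 0.66
((s → (p ∧ ((q ∨ (r → ¬s)) ∧ ¬(s → p)))) ∨ ¬(p → ¬q)) = max(0.88, 0.66) = 0.88
(((((¬p ∨ q) → r) ∧ r) → r) ∧ ((s → (p ∧ ((q ∨ (r → ¬s)) ∧ ¬(s → p)))) ∨ ¬(p → ¬q))) = min(1, 0.88) = 0.88

0.88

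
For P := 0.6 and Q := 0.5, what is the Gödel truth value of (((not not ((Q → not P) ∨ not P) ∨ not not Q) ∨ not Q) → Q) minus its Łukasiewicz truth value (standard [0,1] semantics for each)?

-0.10

Gödel evaluation:
  not P: Gödel ¬ of 0.6 = 0 (operand ≠ 0)
  (Q → not P): 0.5 > 0, so result = 0
  not P: Gödel ¬ of 0.6 = 0 (operand ≠ 0)
  ((Q → not P) ∨ not P) = max(0, 0) = 0
  not ((Q → not P) ∨ not P): Gödel ¬ of 0 = 1 (operand is 0)
  not not ((Q → not P) ∨ not P): Gödel ¬ of 1 = 0 (operand ≠ 0)
  not Q: Gödel ¬ of 0.5 = 0 (operand ≠ 0)
  not not Q: Gödel ¬ of 0 = 1 (operand is 0)
  (not not ((Q → not P) ∨ not P) ∨ not not Q) = max(0, 1) = 1
  not Q: Gödel ¬ of 0.5 = 0 (operand ≠ 0)
  ((not not ((Q → not P) ∨ not P) ∨ not not Q) ∨ not Q) = max(1, 0) = 1
  (((not not ((Q → not P) ∨ not P) ∨ not not Q) ∨ not Q) → Q): 1 > 0.5, so result = 0.5
  Gödel value = 0.5
Łukasiewicz evaluation:
  not P: Łukasiewicz ¬ gives 1 − 0.6 = 0.4
  (Q → not P): min(1, 1 − 0.5 + 0.4) = 0.9
  not P: Łukasiewicz ¬ gives 1 − 0.6 = 0.4
  ((Q → not P) ∨ not P) = max(0.9, 0.4) = 0.9
  not ((Q → not P) ∨ not P): Łukasiewicz ¬ gives 1 − 0.9 = 0.1
  not not ((Q → not P) ∨ not P): Łukasiewicz ¬ gives 1 − 0.1 = 0.9
  not Q: Łukasiewicz ¬ gives 1 − 0.5 = 0.5
  not not Q: Łukasiewicz ¬ gives 1 − 0.5 = 0.5
  (not not ((Q → not P) ∨ not P) ∨ not not Q) = max(0.9, 0.5) = 0.9
  not Q: Łukasiewicz ¬ gives 1 − 0.5 = 0.5
  ((not not ((Q → not P) ∨ not P) ∨ not not Q) ∨ not Q) = max(0.9, 0.5) = 0.9
  (((not not ((Q → not P) ∨ not P) ∨ not not Q) ∨ not Q) → Q): min(1, 1 − 0.9 + 0.5) = 0.6
  Łukasiewicz value = 0.6
Difference: 0.5 − 0.6 = -0.10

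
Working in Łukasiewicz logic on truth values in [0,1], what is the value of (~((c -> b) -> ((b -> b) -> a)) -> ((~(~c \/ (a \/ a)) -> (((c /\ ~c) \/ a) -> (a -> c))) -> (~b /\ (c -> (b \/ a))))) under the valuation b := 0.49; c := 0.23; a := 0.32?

0.83

(c -> b): min(1, 1 − 0.23 + 0.49) = 1
(b -> b): min(1, 1 − 0.49 + 0.49) = 1
((b -> b) -> a): min(1, 1 − 1 + 0.32) = 0.32
((c -> b) -> ((b -> b) -> a)): min(1, 1 − 1 + 0.32) = 0.32
~((c -> b) -> ((b -> b) -> a)): Łukasiewicz ¬ gives 1 − 0.32 = 0.68
~c: Łukasiewicz ¬ gives 1 − 0.23 = 0.77
(a \/ a) = max(0.32, 0.32) = 0.32
(~c \/ (a \/ a)) = max(0.77, 0.32) = 0.77
~(~c \/ (a \/ a)): Łukasiewicz ¬ gives 1 − 0.77 = 0.23
~c: Łukasiewicz ¬ gives 1 − 0.23 = 0.77
(c /\ ~c) = min(0.23, 0.77) = 0.23
((c /\ ~c) \/ a) = max(0.23, 0.32) = 0.32
(a -> c): min(1, 1 − 0.32 + 0.23) = 0.91
(((c /\ ~c) \/ a) -> (a -> c)): min(1, 1 − 0.32 + 0.91) = 1
(~(~c \/ (a \/ a)) -> (((c /\ ~c) \/ a) -> (a -> c))): min(1, 1 − 0.23 + 1) = 1
~b: Łukasiewicz ¬ gives 1 − 0.49 = 0.51
(b \/ a) = max(0.49, 0.32) = 0.49
(c -> (b \/ a)): min(1, 1 − 0.23 + 0.49) = 1
(~b /\ (c -> (b \/ a))) = min(0.51, 1) = 0.51
((~(~c \/ (a \/ a)) -> (((c /\ ~c) \/ a) -> (a -> c))) -> (~b /\ (c -> (b \/ a)))): min(1, 1 − 1 + 0.51) = 0.51
(~((c -> b) -> ((b -> b) -> a)) -> ((~(~c \/ (a \/ a)) -> (((c /\ ~c) \/ a) -> (a -> c))) -> (~b /\ (c -> (b \/ a))))): min(1, 1 − 0.68 + 0.51) = 0.83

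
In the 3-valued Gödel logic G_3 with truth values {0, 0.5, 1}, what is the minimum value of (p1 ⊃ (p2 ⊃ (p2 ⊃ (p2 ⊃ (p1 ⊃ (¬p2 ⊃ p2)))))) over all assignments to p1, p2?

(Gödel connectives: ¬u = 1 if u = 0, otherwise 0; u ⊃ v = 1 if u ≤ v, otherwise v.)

Every assignment gives 1. For instance at p1 = 0, p2 = 0:
  ¬p2: Gödel ¬ of 0 = 1 (operand is 0)
  (¬p2 ⊃ p2): 1 > 0, so result = 0
  (p1 ⊃ (¬p2 ⊃ p2)): 0 ≤ 0, so result = 1
  (p2 ⊃ (p1 ⊃ (¬p2 ⊃ p2))): 0 ≤ 1, so result = 1
  (p2 ⊃ (p2 ⊃ (p1 ⊃ (¬p2 ⊃ p2)))): 0 ≤ 1, so result = 1
  (p2 ⊃ (p2 ⊃ (p2 ⊃ (p1 ⊃ (¬p2 ⊃ p2))))): 0 ≤ 1, so result = 1
  (p1 ⊃ (p2 ⊃ (p2 ⊃ (p2 ⊃ (p1 ⊃ (¬p2 ⊃ p2)))))): 0 ≤ 1, so result = 1
All 9 assignments give value 1 — the formula is a G_3-tautology.

1.00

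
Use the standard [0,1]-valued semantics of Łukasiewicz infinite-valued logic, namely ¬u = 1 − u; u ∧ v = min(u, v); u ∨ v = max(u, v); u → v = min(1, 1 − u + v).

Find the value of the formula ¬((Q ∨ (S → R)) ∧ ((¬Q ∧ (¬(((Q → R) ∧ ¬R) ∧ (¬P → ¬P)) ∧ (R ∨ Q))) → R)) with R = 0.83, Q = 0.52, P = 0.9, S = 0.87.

0.04

(S → R): min(1, 1 − 0.87 + 0.83) = 0.96
(Q ∨ (S → R)) = max(0.52, 0.96) = 0.96
¬Q: Łukasiewicz ¬ gives 1 − 0.52 = 0.48
(Q → R): min(1, 1 − 0.52 + 0.83) = 1
¬R: Łukasiewicz ¬ gives 1 − 0.83 = 0.17
((Q → R) ∧ ¬R) = min(1, 0.17) = 0.17
¬P: Łukasiewicz ¬ gives 1 − 0.9 = 0.1
¬P: Łukasiewicz ¬ gives 1 − 0.9 = 0.1
(¬P → ¬P): min(1, 1 − 0.1 + 0.1) = 1
(((Q → R) ∧ ¬R) ∧ (¬P → ¬P)) = min(0.17, 1) = 0.17
¬(((Q → R) ∧ ¬R) ∧ (¬P → ¬P)): Łukasiewicz ¬ gives 1 − 0.17 = 0.83
(R ∨ Q) = max(0.83, 0.52) = 0.83
(¬(((Q → R) ∧ ¬R) ∧ (¬P → ¬P)) ∧ (R ∨ Q)) = min(0.83, 0.83) = 0.83
(¬Q ∧ (¬(((Q → R) ∧ ¬R) ∧ (¬P → ¬P)) ∧ (R ∨ Q))) = min(0.48, 0.83) = 0.48
((¬Q ∧ (¬(((Q → R) ∧ ¬R) ∧ (¬P → ¬P)) ∧ (R ∨ Q))) → R): min(1, 1 − 0.48 + 0.83) = 1
((Q ∨ (S → R)) ∧ ((¬Q ∧ (¬(((Q → R) ∧ ¬R) ∧ (¬P → ¬P)) ∧ (R ∨ Q))) → R)) = min(0.96, 1) = 0.96
¬((Q ∨ (S → R)) ∧ ((¬Q ∧ (¬(((Q → R) ∧ ¬R) ∧ (¬P → ¬P)) ∧ (R ∨ Q))) → R)): Łukasiewicz ¬ gives 1 − 0.96 = 0.04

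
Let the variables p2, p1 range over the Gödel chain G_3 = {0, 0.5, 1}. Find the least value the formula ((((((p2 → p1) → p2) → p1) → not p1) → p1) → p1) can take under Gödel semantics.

The minimum is attained at p2 = 0, p1 = 0.5:
  (p2 → p1): 0 ≤ 0.5, so result = 1
  ((p2 → p1) → p2): 1 > 0, so result = 0
  (((p2 → p1) → p2) → p1): 0 ≤ 0.5, so result = 1
  not p1: Gödel ¬ of 0.5 = 0 (operand ≠ 0)
  ((((p2 → p1) → p2) → p1) → not p1): 1 > 0, so result = 0
  (((((p2 → p1) → p2) → p1) → not p1) → p1): 0 ≤ 0.5, so result = 1
  ((((((p2 → p1) → p2) → p1) → not p1) → p1) → p1): 1 > 0.5, so result = 0.5
Checking all 9 assignments confirms none give a value below 0.50.

0.50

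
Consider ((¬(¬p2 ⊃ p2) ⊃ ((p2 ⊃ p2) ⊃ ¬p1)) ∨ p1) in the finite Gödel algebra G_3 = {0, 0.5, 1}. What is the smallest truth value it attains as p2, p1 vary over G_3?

The minimum is attained at p2 = 0, p1 = 0.5:
  ¬p2: Gödel ¬ of 0 = 1 (operand is 0)
  (¬p2 ⊃ p2): 1 > 0, so result = 0
  ¬(¬p2 ⊃ p2): Gödel ¬ of 0 = 1 (operand is 0)
  (p2 ⊃ p2): 0 ≤ 0, so result = 1
  ¬p1: Gödel ¬ of 0.5 = 0 (operand ≠ 0)
  ((p2 ⊃ p2) ⊃ ¬p1): 1 > 0, so result = 0
  (¬(¬p2 ⊃ p2) ⊃ ((p2 ⊃ p2) ⊃ ¬p1)): 1 > 0, so result = 0
  ((¬(¬p2 ⊃ p2) ⊃ ((p2 ⊃ p2) ⊃ ¬p1)) ∨ p1) = max(0, 0.5) = 0.5
Checking all 9 assignments confirms none give a value below 0.50.

0.50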